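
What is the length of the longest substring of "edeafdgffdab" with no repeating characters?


Input: "edeafdgffdab"
Sliding window (track last position of each char):
  Position 0 ('e'): window [0,0] length 1 -- new best
  Position 1 ('d'): window [0,1] length 2 -- new best
  Position 2 ('e'): repeat (last at 0), move window start to 1
  Position 2 ('e'): window [1,2] length 2
  Position 3 ('a'): window [1,3] length 3 -- new best
  Position 4 ('f'): window [1,4] length 4 -- new best
  Position 5 ('d'): repeat (last at 1), move window start to 2
  Position 5 ('d'): window [2,5] length 4
  Position 6 ('g'): window [2,6] length 5 -- new best
  Position 7 ('f'): repeat (last at 4), move window start to 5
  Position 7 ('f'): window [5,7] length 3
  Position 8 ('f'): repeat (last at 7), move window start to 8
  Position 8 ('f'): window [8,8] length 1
  Position 9 ('d'): window [8,9] length 2
  Position 10 ('a'): window [8,10] length 3
  Position 11 ('b'): window [8,11] length 4
Longest substring with no repeats: "eafdg" with length 5

5


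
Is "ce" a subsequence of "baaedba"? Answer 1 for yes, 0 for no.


Check if "ce" is a subsequence of "baaedba"
Greedy scan:
  Position 0 ('b'): no match needed
  Position 1 ('a'): no match needed
  Position 2 ('a'): no match needed
  Position 3 ('e'): no match needed
  Position 4 ('d'): no match needed
  Position 5 ('b'): no match needed
  Position 6 ('a'): no match needed
Only matched 0/2 characters => not a subsequence

0


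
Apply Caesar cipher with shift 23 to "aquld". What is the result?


Caesar cipher: shift "aquld" by 23
  'a' (pos 0) + 23 = pos 23 = 'x'
  'q' (pos 16) + 23 = pos 13 = 'n'
  'u' (pos 20) + 23 = pos 17 = 'r'
  'l' (pos 11) + 23 = pos 8 = 'i'
  'd' (pos 3) + 23 = pos 0 = 'a'
Result: xnria

xnria


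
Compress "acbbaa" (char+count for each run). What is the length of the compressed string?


Input: acbbaa
Runs:
  'a' x 1 => "a1"
  'c' x 1 => "c1"
  'b' x 2 => "b2"
  'a' x 2 => "a2"
Compressed: "a1c1b2a2"
Compressed length: 8

8


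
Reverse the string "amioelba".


Input: amioelba
Reading characters right to left:
  Position 7: 'a'
  Position 6: 'b'
  Position 5: 'l'
  Position 4: 'e'
  Position 3: 'o'
  Position 2: 'i'
  Position 1: 'm'
  Position 0: 'a'
Reversed: ableoima

ableoima


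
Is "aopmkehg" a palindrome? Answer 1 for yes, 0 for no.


Input: aopmkehg
Reversed: ghekmpoa
  Compare pos 0 ('a') with pos 7 ('g'): MISMATCH
  Compare pos 1 ('o') with pos 6 ('h'): MISMATCH
  Compare pos 2 ('p') with pos 5 ('e'): MISMATCH
  Compare pos 3 ('m') with pos 4 ('k'): MISMATCH
Result: not a palindrome

0


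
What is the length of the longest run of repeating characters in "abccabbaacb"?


Input: "abccabbaacb"
Scanning for longest run:
  Position 1 ('b'): new char, reset run to 1
  Position 2 ('c'): new char, reset run to 1
  Position 3 ('c'): continues run of 'c', length=2
  Position 4 ('a'): new char, reset run to 1
  Position 5 ('b'): new char, reset run to 1
  Position 6 ('b'): continues run of 'b', length=2
  Position 7 ('a'): new char, reset run to 1
  Position 8 ('a'): continues run of 'a', length=2
  Position 9 ('c'): new char, reset run to 1
  Position 10 ('b'): new char, reset run to 1
Longest run: 'c' with length 2

2


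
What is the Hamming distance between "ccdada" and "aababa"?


Comparing "ccdada" and "aababa" position by position:
  Position 0: 'c' vs 'a' => differ
  Position 1: 'c' vs 'a' => differ
  Position 2: 'd' vs 'b' => differ
  Position 3: 'a' vs 'a' => same
  Position 4: 'd' vs 'b' => differ
  Position 5: 'a' vs 'a' => same
Total differences (Hamming distance): 4

4


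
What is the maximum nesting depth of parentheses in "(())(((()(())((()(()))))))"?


Input: "(())(((()(())((()(()))))))"
Tracking depth:
  Position 0 '(': depth becomes 1
  Position 1 '(': depth becomes 2
  Position 2 ')': depth becomes 1
  Position 3 ')': depth becomes 0
  Position 4 '(': depth becomes 1
  Position 5 '(': depth becomes 2
  Position 6 '(': depth becomes 3
  Position 7 '(': depth becomes 4
  Position 8 ')': depth becomes 3
  Position 9 '(': depth becomes 4
  Position 10 '(': depth becomes 5
  Position 11 ')': depth becomes 4
  Position 12 ')': depth becomes 3
  Position 13 '(': depth becomes 4
  Position 14 '(': depth becomes 5
  Position 15 '(': depth becomes 6
  Position 16 ')': depth becomes 5
  Position 17 '(': depth becomes 6
  Position 18 '(': depth becomes 7
  Position 19 ')': depth becomes 6
  Position 20 ')': depth becomes 5
  Position 21 ')': depth becomes 4
  Position 22 ')': depth becomes 3
  Position 23 ')': depth becomes 2
  Position 24 ')': depth becomes 1
  Position 25 ')': depth becomes 0
Maximum depth reached: 7

7


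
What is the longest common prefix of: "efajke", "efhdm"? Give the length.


Words: efajke, efhdm
  Position 0: all 'e' => match
  Position 1: all 'f' => match
  Position 2: ('a', 'h') => mismatch, stop
LCP = "ef" (length 2)

2


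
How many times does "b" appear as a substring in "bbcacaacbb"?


Searching for "b" in "bbcacaacbb"
Scanning each position:
  Position 0: "b" => MATCH
  Position 1: "b" => MATCH
  Position 2: "c" => no
  Position 3: "a" => no
  Position 4: "c" => no
  Position 5: "a" => no
  Position 6: "a" => no
  Position 7: "c" => no
  Position 8: "b" => MATCH
  Position 9: "b" => MATCH
Total occurrences: 4

4


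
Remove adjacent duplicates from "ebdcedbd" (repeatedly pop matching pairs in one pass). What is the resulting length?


Input: ebdcedbd
Stack-based adjacent duplicate removal:
  Read 'e': push. Stack: e
  Read 'b': push. Stack: eb
  Read 'd': push. Stack: ebd
  Read 'c': push. Stack: ebdc
  Read 'e': push. Stack: ebdce
  Read 'd': push. Stack: ebdced
  Read 'b': push. Stack: ebdcedb
  Read 'd': push. Stack: ebdcedbd
Final stack: "ebdcedbd" (length 8)

8


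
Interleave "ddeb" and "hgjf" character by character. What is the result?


Interleaving "ddeb" and "hgjf":
  Position 0: 'd' from first, 'h' from second => "dh"
  Position 1: 'd' from first, 'g' from second => "dg"
  Position 2: 'e' from first, 'j' from second => "ej"
  Position 3: 'b' from first, 'f' from second => "bf"
Result: dhdgejbf

dhdgejbf


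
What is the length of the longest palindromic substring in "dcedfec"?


Input: "dcedfec"
Checking substrings for palindromes:
  No multi-char palindromic substrings found
Longest palindromic substring: "d" with length 1

1


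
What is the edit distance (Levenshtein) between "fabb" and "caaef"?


Computing edit distance: "fabb" -> "caaef"
DP table:
           c    a    a    e    f
      0    1    2    3    4    5
  f   1    1    2    3    4    4
  a   2    2    1    2    3    4
  b   3    3    2    2    3    4
  b   4    4    3    3    3    4
Edit distance = dp[4][5] = 4

4


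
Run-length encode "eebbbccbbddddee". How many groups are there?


Input: eebbbccbbddddee
Scanning for consecutive runs:
  Group 1: 'e' x 2 (positions 0-1)
  Group 2: 'b' x 3 (positions 2-4)
  Group 3: 'c' x 2 (positions 5-6)
  Group 4: 'b' x 2 (positions 7-8)
  Group 5: 'd' x 4 (positions 9-12)
  Group 6: 'e' x 2 (positions 13-14)
Total groups: 6

6


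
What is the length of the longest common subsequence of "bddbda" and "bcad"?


LCS of "bddbda" and "bcad"
DP table:
           b    c    a    d
      0    0    0    0    0
  b   0    1    1    1    1
  d   0    1    1    1    2
  d   0    1    1    1    2
  b   0    1    1    1    2
  d   0    1    1    1    2
  a   0    1    1    2    2
LCS length = dp[6][4] = 2

2


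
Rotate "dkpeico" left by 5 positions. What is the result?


Input: "dkpeico", rotate left by 5
First 5 characters: "dkpei"
Remaining characters: "co"
Concatenate remaining + first: "co" + "dkpei" = "codkpei"

codkpei


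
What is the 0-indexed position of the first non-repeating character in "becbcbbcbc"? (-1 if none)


Input: becbcbbcbc
Character frequencies:
  'b': 5
  'c': 4
  'e': 1
Scanning left to right for freq == 1:
  Position 0 ('b'): freq=5, skip
  Position 1 ('e'): unique! => answer = 1

1


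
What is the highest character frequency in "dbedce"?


Input: dbedce
Character counts:
  'b': 1
  'c': 1
  'd': 2
  'e': 2
Maximum frequency: 2

2


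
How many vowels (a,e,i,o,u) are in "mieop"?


Input: mieop
Checking each character:
  'm' at position 0: consonant
  'i' at position 1: vowel (running total: 1)
  'e' at position 2: vowel (running total: 2)
  'o' at position 3: vowel (running total: 3)
  'p' at position 4: consonant
Total vowels: 3

3


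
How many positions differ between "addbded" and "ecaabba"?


Comparing "addbded" and "ecaabba" position by position:
  Position 0: 'a' vs 'e' => DIFFER
  Position 1: 'd' vs 'c' => DIFFER
  Position 2: 'd' vs 'a' => DIFFER
  Position 3: 'b' vs 'a' => DIFFER
  Position 4: 'd' vs 'b' => DIFFER
  Position 5: 'e' vs 'b' => DIFFER
  Position 6: 'd' vs 'a' => DIFFER
Positions that differ: 7

7


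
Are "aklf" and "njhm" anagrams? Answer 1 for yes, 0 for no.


Strings: "aklf", "njhm"
Sorted first:  afkl
Sorted second: hjmn
Differ at position 0: 'a' vs 'h' => not anagrams

0


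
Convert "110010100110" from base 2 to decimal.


Input: "110010100110" in base 2
Positional expansion:
  Digit '1' (value 1) x 2^11 = 2048
  Digit '1' (value 1) x 2^10 = 1024
  Digit '0' (value 0) x 2^9 = 0
  Digit '0' (value 0) x 2^8 = 0
  Digit '1' (value 1) x 2^7 = 128
  Digit '0' (value 0) x 2^6 = 0
  Digit '1' (value 1) x 2^5 = 32
  Digit '0' (value 0) x 2^4 = 0
  Digit '0' (value 0) x 2^3 = 0
  Digit '1' (value 1) x 2^2 = 4
  Digit '1' (value 1) x 2^1 = 2
  Digit '0' (value 0) x 2^0 = 0
Sum = 3238

3238


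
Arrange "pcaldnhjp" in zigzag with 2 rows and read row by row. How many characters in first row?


Zigzag "pcaldnhjp" into 2 rows:
Placing characters:
  'p' => row 0
  'c' => row 1
  'a' => row 0
  'l' => row 1
  'd' => row 0
  'n' => row 1
  'h' => row 0
  'j' => row 1
  'p' => row 0
Rows:
  Row 0: "padhp"
  Row 1: "clnj"
First row length: 5

5


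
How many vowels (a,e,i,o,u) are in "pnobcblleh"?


Input: pnobcblleh
Checking each character:
  'p' at position 0: consonant
  'n' at position 1: consonant
  'o' at position 2: vowel (running total: 1)
  'b' at position 3: consonant
  'c' at position 4: consonant
  'b' at position 5: consonant
  'l' at position 6: consonant
  'l' at position 7: consonant
  'e' at position 8: vowel (running total: 2)
  'h' at position 9: consonant
Total vowels: 2

2


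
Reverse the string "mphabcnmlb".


Input: mphabcnmlb
Reading characters right to left:
  Position 9: 'b'
  Position 8: 'l'
  Position 7: 'm'
  Position 6: 'n'
  Position 5: 'c'
  Position 4: 'b'
  Position 3: 'a'
  Position 2: 'h'
  Position 1: 'p'
  Position 0: 'm'
Reversed: blmncbahpm

blmncbahpm


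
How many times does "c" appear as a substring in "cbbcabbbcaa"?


Searching for "c" in "cbbcabbbcaa"
Scanning each position:
  Position 0: "c" => MATCH
  Position 1: "b" => no
  Position 2: "b" => no
  Position 3: "c" => MATCH
  Position 4: "a" => no
  Position 5: "b" => no
  Position 6: "b" => no
  Position 7: "b" => no
  Position 8: "c" => MATCH
  Position 9: "a" => no
  Position 10: "a" => no
Total occurrences: 3

3


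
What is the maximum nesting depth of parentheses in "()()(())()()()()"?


Input: "()()(())()()()()"
Tracking depth:
  Position 0 '(': depth becomes 1
  Position 1 ')': depth becomes 0
  Position 2 '(': depth becomes 1
  Position 3 ')': depth becomes 0
  Position 4 '(': depth becomes 1
  Position 5 '(': depth becomes 2
  Position 6 ')': depth becomes 1
  Position 7 ')': depth becomes 0
  Position 8 '(': depth becomes 1
  Position 9 ')': depth becomes 0
  Position 10 '(': depth becomes 1
  Position 11 ')': depth becomes 0
  Position 12 '(': depth becomes 1
  Position 13 ')': depth becomes 0
  Position 14 '(': depth becomes 1
  Position 15 ')': depth becomes 0
Maximum depth reached: 2

2


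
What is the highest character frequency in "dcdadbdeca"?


Input: dcdadbdeca
Character counts:
  'a': 2
  'b': 1
  'c': 2
  'd': 4
  'e': 1
Maximum frequency: 4

4


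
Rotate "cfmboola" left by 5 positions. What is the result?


Input: "cfmboola", rotate left by 5
First 5 characters: "cfmbo"
Remaining characters: "ola"
Concatenate remaining + first: "ola" + "cfmbo" = "olacfmbo"

olacfmbo


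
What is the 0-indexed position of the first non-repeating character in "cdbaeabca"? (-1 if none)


Input: cdbaeabca
Character frequencies:
  'a': 3
  'b': 2
  'c': 2
  'd': 1
  'e': 1
Scanning left to right for freq == 1:
  Position 0 ('c'): freq=2, skip
  Position 1 ('d'): unique! => answer = 1

1


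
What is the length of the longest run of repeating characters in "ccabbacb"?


Input: "ccabbacb"
Scanning for longest run:
  Position 1 ('c'): continues run of 'c', length=2
  Position 2 ('a'): new char, reset run to 1
  Position 3 ('b'): new char, reset run to 1
  Position 4 ('b'): continues run of 'b', length=2
  Position 5 ('a'): new char, reset run to 1
  Position 6 ('c'): new char, reset run to 1
  Position 7 ('b'): new char, reset run to 1
Longest run: 'c' with length 2

2


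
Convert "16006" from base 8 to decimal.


Input: "16006" in base 8
Positional expansion:
  Digit '1' (value 1) x 8^4 = 4096
  Digit '6' (value 6) x 8^3 = 3072
  Digit '0' (value 0) x 8^2 = 0
  Digit '0' (value 0) x 8^1 = 0
  Digit '6' (value 6) x 8^0 = 6
Sum = 7174

7174


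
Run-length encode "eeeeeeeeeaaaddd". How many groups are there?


Input: eeeeeeeeeaaaddd
Scanning for consecutive runs:
  Group 1: 'e' x 9 (positions 0-8)
  Group 2: 'a' x 3 (positions 9-11)
  Group 3: 'd' x 3 (positions 12-14)
Total groups: 3

3


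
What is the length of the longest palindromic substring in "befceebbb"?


Input: "befceebbb"
Checking substrings for palindromes:
  [6:9] "bbb" (len 3) => palindrome
  [4:6] "ee" (len 2) => palindrome
  [6:8] "bb" (len 2) => palindrome
  [7:9] "bb" (len 2) => palindrome
Longest palindromic substring: "bbb" with length 3

3


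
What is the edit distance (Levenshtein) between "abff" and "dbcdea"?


Computing edit distance: "abff" -> "dbcdea"
DP table:
           d    b    c    d    e    a
      0    1    2    3    4    5    6
  a   1    1    2    3    4    5    5
  b   2    2    1    2    3    4    5
  f   3    3    2    2    3    4    5
  f   4    4    3    3    3    4    5
Edit distance = dp[4][6] = 5

5


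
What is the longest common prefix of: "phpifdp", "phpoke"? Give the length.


Words: phpifdp, phpoke
  Position 0: all 'p' => match
  Position 1: all 'h' => match
  Position 2: all 'p' => match
  Position 3: ('i', 'o') => mismatch, stop
LCP = "php" (length 3)

3


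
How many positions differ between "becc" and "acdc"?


Comparing "becc" and "acdc" position by position:
  Position 0: 'b' vs 'a' => DIFFER
  Position 1: 'e' vs 'c' => DIFFER
  Position 2: 'c' vs 'd' => DIFFER
  Position 3: 'c' vs 'c' => same
Positions that differ: 3

3


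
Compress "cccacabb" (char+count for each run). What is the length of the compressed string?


Input: cccacabb
Runs:
  'c' x 3 => "c3"
  'a' x 1 => "a1"
  'c' x 1 => "c1"
  'a' x 1 => "a1"
  'b' x 2 => "b2"
Compressed: "c3a1c1a1b2"
Compressed length: 10

10


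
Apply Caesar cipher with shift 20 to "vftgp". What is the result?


Caesar cipher: shift "vftgp" by 20
  'v' (pos 21) + 20 = pos 15 = 'p'
  'f' (pos 5) + 20 = pos 25 = 'z'
  't' (pos 19) + 20 = pos 13 = 'n'
  'g' (pos 6) + 20 = pos 0 = 'a'
  'p' (pos 15) + 20 = pos 9 = 'j'
Result: pznaj

pznaj


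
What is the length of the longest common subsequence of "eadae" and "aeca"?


LCS of "eadae" and "aeca"
DP table:
           a    e    c    a
      0    0    0    0    0
  e   0    0    1    1    1
  a   0    1    1    1    2
  d   0    1    1    1    2
  a   0    1    1    1    2
  e   0    1    2    2    2
LCS length = dp[5][4] = 2

2


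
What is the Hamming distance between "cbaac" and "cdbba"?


Comparing "cbaac" and "cdbba" position by position:
  Position 0: 'c' vs 'c' => same
  Position 1: 'b' vs 'd' => differ
  Position 2: 'a' vs 'b' => differ
  Position 3: 'a' vs 'b' => differ
  Position 4: 'c' vs 'a' => differ
Total differences (Hamming distance): 4

4


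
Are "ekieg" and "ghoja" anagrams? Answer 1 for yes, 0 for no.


Strings: "ekieg", "ghoja"
Sorted first:  eegik
Sorted second: aghjo
Differ at position 0: 'e' vs 'a' => not anagrams

0


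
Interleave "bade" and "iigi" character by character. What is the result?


Interleaving "bade" and "iigi":
  Position 0: 'b' from first, 'i' from second => "bi"
  Position 1: 'a' from first, 'i' from second => "ai"
  Position 2: 'd' from first, 'g' from second => "dg"
  Position 3: 'e' from first, 'i' from second => "ei"
Result: biaidgei

biaidgei


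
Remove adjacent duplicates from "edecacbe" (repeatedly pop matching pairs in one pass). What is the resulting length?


Input: edecacbe
Stack-based adjacent duplicate removal:
  Read 'e': push. Stack: e
  Read 'd': push. Stack: ed
  Read 'e': push. Stack: ede
  Read 'c': push. Stack: edec
  Read 'a': push. Stack: edeca
  Read 'c': push. Stack: edecac
  Read 'b': push. Stack: edecacb
  Read 'e': push. Stack: edecacbe
Final stack: "edecacbe" (length 8)

8


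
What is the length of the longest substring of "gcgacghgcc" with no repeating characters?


Input: "gcgacghgcc"
Sliding window (track last position of each char):
  Position 0 ('g'): window [0,0] length 1 -- new best
  Position 1 ('c'): window [0,1] length 2 -- new best
  Position 2 ('g'): repeat (last at 0), move window start to 1
  Position 2 ('g'): window [1,2] length 2
  Position 3 ('a'): window [1,3] length 3 -- new best
  Position 4 ('c'): repeat (last at 1), move window start to 2
  Position 4 ('c'): window [2,4] length 3
  Position 5 ('g'): repeat (last at 2), move window start to 3
  Position 5 ('g'): window [3,5] length 3
  Position 6 ('h'): window [3,6] length 4 -- new best
  Position 7 ('g'): repeat (last at 5), move window start to 6
  Position 7 ('g'): window [6,7] length 2
  Position 8 ('c'): window [6,8] length 3
  Position 9 ('c'): repeat (last at 8), move window start to 9
  Position 9 ('c'): window [9,9] length 1
Longest substring with no repeats: "acgh" with length 4

4


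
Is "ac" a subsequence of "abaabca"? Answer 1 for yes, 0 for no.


Check if "ac" is a subsequence of "abaabca"
Greedy scan:
  Position 0 ('a'): matches sub[0] = 'a'
  Position 1 ('b'): no match needed
  Position 2 ('a'): no match needed
  Position 3 ('a'): no match needed
  Position 4 ('b'): no match needed
  Position 5 ('c'): matches sub[1] = 'c'
  Position 6 ('a'): no match needed
All 2 characters matched => is a subsequence

1


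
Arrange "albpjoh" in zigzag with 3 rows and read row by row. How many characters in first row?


Zigzag "albpjoh" into 3 rows:
Placing characters:
  'a' => row 0
  'l' => row 1
  'b' => row 2
  'p' => row 1
  'j' => row 0
  'o' => row 1
  'h' => row 2
Rows:
  Row 0: "aj"
  Row 1: "lpo"
  Row 2: "bh"
First row length: 2

2


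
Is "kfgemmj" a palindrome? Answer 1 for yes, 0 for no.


Input: kfgemmj
Reversed: jmmegfk
  Compare pos 0 ('k') with pos 6 ('j'): MISMATCH
  Compare pos 1 ('f') with pos 5 ('m'): MISMATCH
  Compare pos 2 ('g') with pos 4 ('m'): MISMATCH
Result: not a palindrome

0


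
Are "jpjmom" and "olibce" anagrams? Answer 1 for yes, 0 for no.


Strings: "jpjmom", "olibce"
Sorted first:  jjmmop
Sorted second: bceilo
Differ at position 0: 'j' vs 'b' => not anagrams

0


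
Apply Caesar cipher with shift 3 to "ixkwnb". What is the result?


Caesar cipher: shift "ixkwnb" by 3
  'i' (pos 8) + 3 = pos 11 = 'l'
  'x' (pos 23) + 3 = pos 0 = 'a'
  'k' (pos 10) + 3 = pos 13 = 'n'
  'w' (pos 22) + 3 = pos 25 = 'z'
  'n' (pos 13) + 3 = pos 16 = 'q'
  'b' (pos 1) + 3 = pos 4 = 'e'
Result: lanzqe

lanzqe


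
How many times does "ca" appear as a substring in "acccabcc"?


Searching for "ca" in "acccabcc"
Scanning each position:
  Position 0: "ac" => no
  Position 1: "cc" => no
  Position 2: "cc" => no
  Position 3: "ca" => MATCH
  Position 4: "ab" => no
  Position 5: "bc" => no
  Position 6: "cc" => no
Total occurrences: 1

1


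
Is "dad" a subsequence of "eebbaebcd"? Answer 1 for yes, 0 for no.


Check if "dad" is a subsequence of "eebbaebcd"
Greedy scan:
  Position 0 ('e'): no match needed
  Position 1 ('e'): no match needed
  Position 2 ('b'): no match needed
  Position 3 ('b'): no match needed
  Position 4 ('a'): no match needed
  Position 5 ('e'): no match needed
  Position 6 ('b'): no match needed
  Position 7 ('c'): no match needed
  Position 8 ('d'): matches sub[0] = 'd'
Only matched 1/3 characters => not a subsequence

0


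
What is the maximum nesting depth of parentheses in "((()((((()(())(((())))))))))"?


Input: "((()((((()(())(((())))))))))"
Tracking depth:
  Position 0 '(': depth becomes 1
  Position 1 '(': depth becomes 2
  Position 2 '(': depth becomes 3
  Position 3 ')': depth becomes 2
  Position 4 '(': depth becomes 3
  Position 5 '(': depth becomes 4
  Position 6 '(': depth becomes 5
  Position 7 '(': depth becomes 6
  Position 8 '(': depth becomes 7
  Position 9 ')': depth becomes 6
  Position 10 '(': depth becomes 7
  Position 11 '(': depth becomes 8
  Position 12 ')': depth becomes 7
  Position 13 ')': depth becomes 6
  Position 14 '(': depth becomes 7
  Position 15 '(': depth becomes 8
  Position 16 '(': depth becomes 9
  Position 17 '(': depth becomes 10
  Position 18 ')': depth becomes 9
  Position 19 ')': depth becomes 8
  Position 20 ')': depth becomes 7
  Position 21 ')': depth becomes 6
  Position 22 ')': depth becomes 5
  Position 23 ')': depth becomes 4
  Position 24 ')': depth becomes 3
  Position 25 ')': depth becomes 2
  Position 26 ')': depth becomes 1
  Position 27 ')': depth becomes 0
Maximum depth reached: 10

10


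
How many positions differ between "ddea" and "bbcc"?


Comparing "ddea" and "bbcc" position by position:
  Position 0: 'd' vs 'b' => DIFFER
  Position 1: 'd' vs 'b' => DIFFER
  Position 2: 'e' vs 'c' => DIFFER
  Position 3: 'a' vs 'c' => DIFFER
Positions that differ: 4

4


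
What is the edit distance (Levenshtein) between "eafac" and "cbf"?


Computing edit distance: "eafac" -> "cbf"
DP table:
           c    b    f
      0    1    2    3
  e   1    1    2    3
  a   2    2    2    3
  f   3    3    3    2
  a   4    4    4    3
  c   5    4    5    4
Edit distance = dp[5][3] = 4

4


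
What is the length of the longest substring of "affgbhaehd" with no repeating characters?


Input: "affgbhaehd"
Sliding window (track last position of each char):
  Position 0 ('a'): window [0,0] length 1 -- new best
  Position 1 ('f'): window [0,1] length 2 -- new best
  Position 2 ('f'): repeat (last at 1), move window start to 2
  Position 2 ('f'): window [2,2] length 1
  Position 3 ('g'): window [2,3] length 2
  Position 4 ('b'): window [2,4] length 3 -- new best
  Position 5 ('h'): window [2,5] length 4 -- new best
  Position 6 ('a'): window [2,6] length 5 -- new best
  Position 7 ('e'): window [2,7] length 6 -- new best
  Position 8 ('h'): repeat (last at 5), move window start to 6
  Position 8 ('h'): window [6,8] length 3
  Position 9 ('d'): window [6,9] length 4
Longest substring with no repeats: "fgbhae" with length 6

6


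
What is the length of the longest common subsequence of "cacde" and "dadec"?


LCS of "cacde" and "dadec"
DP table:
           d    a    d    e    c
      0    0    0    0    0    0
  c   0    0    0    0    0    1
  a   0    0    1    1    1    1
  c   0    0    1    1    1    2
  d   0    1    1    2    2    2
  e   0    1    1    2    3    3
LCS length = dp[5][5] = 3

3


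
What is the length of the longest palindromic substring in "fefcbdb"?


Input: "fefcbdb"
Checking substrings for palindromes:
  [0:3] "fef" (len 3) => palindrome
  [4:7] "bdb" (len 3) => palindrome
Longest palindromic substring: "fef" with length 3

3


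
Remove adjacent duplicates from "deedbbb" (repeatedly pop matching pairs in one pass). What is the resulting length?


Input: deedbbb
Stack-based adjacent duplicate removal:
  Read 'd': push. Stack: d
  Read 'e': push. Stack: de
  Read 'e': matches stack top 'e' => pop. Stack: d
  Read 'd': matches stack top 'd' => pop. Stack: (empty)
  Read 'b': push. Stack: b
  Read 'b': matches stack top 'b' => pop. Stack: (empty)
  Read 'b': push. Stack: b
Final stack: "b" (length 1)

1


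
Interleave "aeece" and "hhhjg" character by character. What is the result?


Interleaving "aeece" and "hhhjg":
  Position 0: 'a' from first, 'h' from second => "ah"
  Position 1: 'e' from first, 'h' from second => "eh"
  Position 2: 'e' from first, 'h' from second => "eh"
  Position 3: 'c' from first, 'j' from second => "cj"
  Position 4: 'e' from first, 'g' from second => "eg"
Result: ahehehcjeg

ahehehcjeg


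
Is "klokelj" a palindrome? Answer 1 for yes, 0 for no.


Input: klokelj
Reversed: jlekolk
  Compare pos 0 ('k') with pos 6 ('j'): MISMATCH
  Compare pos 1 ('l') with pos 5 ('l'): match
  Compare pos 2 ('o') with pos 4 ('e'): MISMATCH
Result: not a palindrome

0


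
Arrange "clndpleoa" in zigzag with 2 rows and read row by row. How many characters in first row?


Zigzag "clndpleoa" into 2 rows:
Placing characters:
  'c' => row 0
  'l' => row 1
  'n' => row 0
  'd' => row 1
  'p' => row 0
  'l' => row 1
  'e' => row 0
  'o' => row 1
  'a' => row 0
Rows:
  Row 0: "cnpea"
  Row 1: "ldlo"
First row length: 5

5


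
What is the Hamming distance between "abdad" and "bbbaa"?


Comparing "abdad" and "bbbaa" position by position:
  Position 0: 'a' vs 'b' => differ
  Position 1: 'b' vs 'b' => same
  Position 2: 'd' vs 'b' => differ
  Position 3: 'a' vs 'a' => same
  Position 4: 'd' vs 'a' => differ
Total differences (Hamming distance): 3

3


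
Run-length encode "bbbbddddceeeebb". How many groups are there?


Input: bbbbddddceeeebb
Scanning for consecutive runs:
  Group 1: 'b' x 4 (positions 0-3)
  Group 2: 'd' x 4 (positions 4-7)
  Group 3: 'c' x 1 (positions 8-8)
  Group 4: 'e' x 4 (positions 9-12)
  Group 5: 'b' x 2 (positions 13-14)
Total groups: 5

5


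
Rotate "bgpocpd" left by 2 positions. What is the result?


Input: "bgpocpd", rotate left by 2
First 2 characters: "bg"
Remaining characters: "pocpd"
Concatenate remaining + first: "pocpd" + "bg" = "pocpdbg"

pocpdbg


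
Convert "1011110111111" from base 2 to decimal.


Input: "1011110111111" in base 2
Positional expansion:
  Digit '1' (value 1) x 2^12 = 4096
  Digit '0' (value 0) x 2^11 = 0
  Digit '1' (value 1) x 2^10 = 1024
  Digit '1' (value 1) x 2^9 = 512
  Digit '1' (value 1) x 2^8 = 256
  Digit '1' (value 1) x 2^7 = 128
  Digit '0' (value 0) x 2^6 = 0
  Digit '1' (value 1) x 2^5 = 32
  Digit '1' (value 1) x 2^4 = 16
  Digit '1' (value 1) x 2^3 = 8
  Digit '1' (value 1) x 2^2 = 4
  Digit '1' (value 1) x 2^1 = 2
  Digit '1' (value 1) x 2^0 = 1
Sum = 6079

6079


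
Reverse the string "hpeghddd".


Input: hpeghddd
Reading characters right to left:
  Position 7: 'd'
  Position 6: 'd'
  Position 5: 'd'
  Position 4: 'h'
  Position 3: 'g'
  Position 2: 'e'
  Position 1: 'p'
  Position 0: 'h'
Reversed: dddhgeph

dddhgeph


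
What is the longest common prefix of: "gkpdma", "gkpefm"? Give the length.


Words: gkpdma, gkpefm
  Position 0: all 'g' => match
  Position 1: all 'k' => match
  Position 2: all 'p' => match
  Position 3: ('d', 'e') => mismatch, stop
LCP = "gkp" (length 3)

3


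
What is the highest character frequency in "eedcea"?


Input: eedcea
Character counts:
  'a': 1
  'c': 1
  'd': 1
  'e': 3
Maximum frequency: 3

3


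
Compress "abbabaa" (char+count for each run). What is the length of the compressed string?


Input: abbabaa
Runs:
  'a' x 1 => "a1"
  'b' x 2 => "b2"
  'a' x 1 => "a1"
  'b' x 1 => "b1"
  'a' x 2 => "a2"
Compressed: "a1b2a1b1a2"
Compressed length: 10

10


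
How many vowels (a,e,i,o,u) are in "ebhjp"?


Input: ebhjp
Checking each character:
  'e' at position 0: vowel (running total: 1)
  'b' at position 1: consonant
  'h' at position 2: consonant
  'j' at position 3: consonant
  'p' at position 4: consonant
Total vowels: 1

1


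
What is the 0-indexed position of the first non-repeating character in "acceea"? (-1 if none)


Input: acceea
Character frequencies:
  'a': 2
  'c': 2
  'e': 2
Scanning left to right for freq == 1:
  Position 0 ('a'): freq=2, skip
  Position 1 ('c'): freq=2, skip
  Position 2 ('c'): freq=2, skip
  Position 3 ('e'): freq=2, skip
  Position 4 ('e'): freq=2, skip
  Position 5 ('a'): freq=2, skip
  No unique character found => answer = -1

-1


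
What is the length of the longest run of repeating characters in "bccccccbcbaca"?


Input: "bccccccbcbaca"
Scanning for longest run:
  Position 1 ('c'): new char, reset run to 1
  Position 2 ('c'): continues run of 'c', length=2
  Position 3 ('c'): continues run of 'c', length=3
  Position 4 ('c'): continues run of 'c', length=4
  Position 5 ('c'): continues run of 'c', length=5
  Position 6 ('c'): continues run of 'c', length=6
  Position 7 ('b'): new char, reset run to 1
  Position 8 ('c'): new char, reset run to 1
  Position 9 ('b'): new char, reset run to 1
  Position 10 ('a'): new char, reset run to 1
  Position 11 ('c'): new char, reset run to 1
  Position 12 ('a'): new char, reset run to 1
Longest run: 'c' with length 6

6


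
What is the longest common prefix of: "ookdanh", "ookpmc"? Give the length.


Words: ookdanh, ookpmc
  Position 0: all 'o' => match
  Position 1: all 'o' => match
  Position 2: all 'k' => match
  Position 3: ('d', 'p') => mismatch, stop
LCP = "ook" (length 3)

3


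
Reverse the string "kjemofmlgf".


Input: kjemofmlgf
Reading characters right to left:
  Position 9: 'f'
  Position 8: 'g'
  Position 7: 'l'
  Position 6: 'm'
  Position 5: 'f'
  Position 4: 'o'
  Position 3: 'm'
  Position 2: 'e'
  Position 1: 'j'
  Position 0: 'k'
Reversed: fglmfomejk

fglmfomejk


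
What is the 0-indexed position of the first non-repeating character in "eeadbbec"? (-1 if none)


Input: eeadbbec
Character frequencies:
  'a': 1
  'b': 2
  'c': 1
  'd': 1
  'e': 3
Scanning left to right for freq == 1:
  Position 0 ('e'): freq=3, skip
  Position 1 ('e'): freq=3, skip
  Position 2 ('a'): unique! => answer = 2

2


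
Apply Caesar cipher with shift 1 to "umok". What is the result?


Caesar cipher: shift "umok" by 1
  'u' (pos 20) + 1 = pos 21 = 'v'
  'm' (pos 12) + 1 = pos 13 = 'n'
  'o' (pos 14) + 1 = pos 15 = 'p'
  'k' (pos 10) + 1 = pos 11 = 'l'
Result: vnpl

vnpl


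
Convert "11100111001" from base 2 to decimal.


Input: "11100111001" in base 2
Positional expansion:
  Digit '1' (value 1) x 2^10 = 1024
  Digit '1' (value 1) x 2^9 = 512
  Digit '1' (value 1) x 2^8 = 256
  Digit '0' (value 0) x 2^7 = 0
  Digit '0' (value 0) x 2^6 = 0
  Digit '1' (value 1) x 2^5 = 32
  Digit '1' (value 1) x 2^4 = 16
  Digit '1' (value 1) x 2^3 = 8
  Digit '0' (value 0) x 2^2 = 0
  Digit '0' (value 0) x 2^1 = 0
  Digit '1' (value 1) x 2^0 = 1
Sum = 1849

1849


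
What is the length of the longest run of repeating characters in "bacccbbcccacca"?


Input: "bacccbbcccacca"
Scanning for longest run:
  Position 1 ('a'): new char, reset run to 1
  Position 2 ('c'): new char, reset run to 1
  Position 3 ('c'): continues run of 'c', length=2
  Position 4 ('c'): continues run of 'c', length=3
  Position 5 ('b'): new char, reset run to 1
  Position 6 ('b'): continues run of 'b', length=2
  Position 7 ('c'): new char, reset run to 1
  Position 8 ('c'): continues run of 'c', length=2
  Position 9 ('c'): continues run of 'c', length=3
  Position 10 ('a'): new char, reset run to 1
  Position 11 ('c'): new char, reset run to 1
  Position 12 ('c'): continues run of 'c', length=2
  Position 13 ('a'): new char, reset run to 1
Longest run: 'c' with length 3

3


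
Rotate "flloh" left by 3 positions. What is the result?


Input: "flloh", rotate left by 3
First 3 characters: "fll"
Remaining characters: "oh"
Concatenate remaining + first: "oh" + "fll" = "ohfll"

ohfll


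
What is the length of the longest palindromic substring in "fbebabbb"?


Input: "fbebabbb"
Checking substrings for palindromes:
  [1:4] "beb" (len 3) => palindrome
  [3:6] "bab" (len 3) => palindrome
  [5:8] "bbb" (len 3) => palindrome
  [5:7] "bb" (len 2) => palindrome
  [6:8] "bb" (len 2) => palindrome
Longest palindromic substring: "beb" with length 3

3


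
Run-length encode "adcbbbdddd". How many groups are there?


Input: adcbbbdddd
Scanning for consecutive runs:
  Group 1: 'a' x 1 (positions 0-0)
  Group 2: 'd' x 1 (positions 1-1)
  Group 3: 'c' x 1 (positions 2-2)
  Group 4: 'b' x 3 (positions 3-5)
  Group 5: 'd' x 4 (positions 6-9)
Total groups: 5

5


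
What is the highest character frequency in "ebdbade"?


Input: ebdbade
Character counts:
  'a': 1
  'b': 2
  'd': 2
  'e': 2
Maximum frequency: 2

2


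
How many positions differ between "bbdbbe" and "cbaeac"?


Comparing "bbdbbe" and "cbaeac" position by position:
  Position 0: 'b' vs 'c' => DIFFER
  Position 1: 'b' vs 'b' => same
  Position 2: 'd' vs 'a' => DIFFER
  Position 3: 'b' vs 'e' => DIFFER
  Position 4: 'b' vs 'a' => DIFFER
  Position 5: 'e' vs 'c' => DIFFER
Positions that differ: 5

5


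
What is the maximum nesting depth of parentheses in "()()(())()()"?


Input: "()()(())()()"
Tracking depth:
  Position 0 '(': depth becomes 1
  Position 1 ')': depth becomes 0
  Position 2 '(': depth becomes 1
  Position 3 ')': depth becomes 0
  Position 4 '(': depth becomes 1
  Position 5 '(': depth becomes 2
  Position 6 ')': depth becomes 1
  Position 7 ')': depth becomes 0
  Position 8 '(': depth becomes 1
  Position 9 ')': depth becomes 0
  Position 10 '(': depth becomes 1
  Position 11 ')': depth becomes 0
Maximum depth reached: 2

2


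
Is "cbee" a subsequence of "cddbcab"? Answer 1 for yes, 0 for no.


Check if "cbee" is a subsequence of "cddbcab"
Greedy scan:
  Position 0 ('c'): matches sub[0] = 'c'
  Position 1 ('d'): no match needed
  Position 2 ('d'): no match needed
  Position 3 ('b'): matches sub[1] = 'b'
  Position 4 ('c'): no match needed
  Position 5 ('a'): no match needed
  Position 6 ('b'): no match needed
Only matched 2/4 characters => not a subsequence

0


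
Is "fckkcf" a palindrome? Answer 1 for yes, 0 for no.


Input: fckkcf
Reversed: fckkcf
  Compare pos 0 ('f') with pos 5 ('f'): match
  Compare pos 1 ('c') with pos 4 ('c'): match
  Compare pos 2 ('k') with pos 3 ('k'): match
Result: palindrome

1


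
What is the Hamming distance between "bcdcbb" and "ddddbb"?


Comparing "bcdcbb" and "ddddbb" position by position:
  Position 0: 'b' vs 'd' => differ
  Position 1: 'c' vs 'd' => differ
  Position 2: 'd' vs 'd' => same
  Position 3: 'c' vs 'd' => differ
  Position 4: 'b' vs 'b' => same
  Position 5: 'b' vs 'b' => same
Total differences (Hamming distance): 3

3


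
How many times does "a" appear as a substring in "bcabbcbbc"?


Searching for "a" in "bcabbcbbc"
Scanning each position:
  Position 0: "b" => no
  Position 1: "c" => no
  Position 2: "a" => MATCH
  Position 3: "b" => no
  Position 4: "b" => no
  Position 5: "c" => no
  Position 6: "b" => no
  Position 7: "b" => no
  Position 8: "c" => no
Total occurrences: 1

1


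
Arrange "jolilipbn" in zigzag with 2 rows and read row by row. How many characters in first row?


Zigzag "jolilipbn" into 2 rows:
Placing characters:
  'j' => row 0
  'o' => row 1
  'l' => row 0
  'i' => row 1
  'l' => row 0
  'i' => row 1
  'p' => row 0
  'b' => row 1
  'n' => row 0
Rows:
  Row 0: "jllpn"
  Row 1: "oiib"
First row length: 5

5


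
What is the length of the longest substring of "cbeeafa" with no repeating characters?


Input: "cbeeafa"
Sliding window (track last position of each char):
  Position 0 ('c'): window [0,0] length 1 -- new best
  Position 1 ('b'): window [0,1] length 2 -- new best
  Position 2 ('e'): window [0,2] length 3 -- new best
  Position 3 ('e'): repeat (last at 2), move window start to 3
  Position 3 ('e'): window [3,3] length 1
  Position 4 ('a'): window [3,4] length 2
  Position 5 ('f'): window [3,5] length 3
  Position 6 ('a'): repeat (last at 4), move window start to 5
  Position 6 ('a'): window [5,6] length 2
Longest substring with no repeats: "cbe" with length 3

3


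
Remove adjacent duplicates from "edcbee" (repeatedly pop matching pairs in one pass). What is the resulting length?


Input: edcbee
Stack-based adjacent duplicate removal:
  Read 'e': push. Stack: e
  Read 'd': push. Stack: ed
  Read 'c': push. Stack: edc
  Read 'b': push. Stack: edcb
  Read 'e': push. Stack: edcbe
  Read 'e': matches stack top 'e' => pop. Stack: edcb
Final stack: "edcb" (length 4)

4


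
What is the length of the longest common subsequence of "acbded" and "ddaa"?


LCS of "acbded" and "ddaa"
DP table:
           d    d    a    a
      0    0    0    0    0
  a   0    0    0    1    1
  c   0    0    0    1    1
  b   0    0    0    1    1
  d   0    1    1    1    1
  e   0    1    1    1    1
  d   0    1    2    2    2
LCS length = dp[6][4] = 2

2


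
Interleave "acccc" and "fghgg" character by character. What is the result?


Interleaving "acccc" and "fghgg":
  Position 0: 'a' from first, 'f' from second => "af"
  Position 1: 'c' from first, 'g' from second => "cg"
  Position 2: 'c' from first, 'h' from second => "ch"
  Position 3: 'c' from first, 'g' from second => "cg"
  Position 4: 'c' from first, 'g' from second => "cg"
Result: afcgchcgcg

afcgchcgcg


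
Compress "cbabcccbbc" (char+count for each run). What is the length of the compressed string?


Input: cbabcccbbc
Runs:
  'c' x 1 => "c1"
  'b' x 1 => "b1"
  'a' x 1 => "a1"
  'b' x 1 => "b1"
  'c' x 3 => "c3"
  'b' x 2 => "b2"
  'c' x 1 => "c1"
Compressed: "c1b1a1b1c3b2c1"
Compressed length: 14

14


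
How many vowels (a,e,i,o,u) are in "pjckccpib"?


Input: pjckccpib
Checking each character:
  'p' at position 0: consonant
  'j' at position 1: consonant
  'c' at position 2: consonant
  'k' at position 3: consonant
  'c' at position 4: consonant
  'c' at position 5: consonant
  'p' at position 6: consonant
  'i' at position 7: vowel (running total: 1)
  'b' at position 8: consonant
Total vowels: 1

1


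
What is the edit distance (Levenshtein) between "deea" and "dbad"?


Computing edit distance: "deea" -> "dbad"
DP table:
           d    b    a    d
      0    1    2    3    4
  d   1    0    1    2    3
  e   2    1    1    2    3
  e   3    2    2    2    3
  a   4    3    3    2    3
Edit distance = dp[4][4] = 3

3


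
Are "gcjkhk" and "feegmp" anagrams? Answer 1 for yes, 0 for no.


Strings: "gcjkhk", "feegmp"
Sorted first:  cghjkk
Sorted second: eefgmp
Differ at position 0: 'c' vs 'e' => not anagrams

0


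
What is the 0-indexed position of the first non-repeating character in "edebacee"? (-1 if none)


Input: edebacee
Character frequencies:
  'a': 1
  'b': 1
  'c': 1
  'd': 1
  'e': 4
Scanning left to right for freq == 1:
  Position 0 ('e'): freq=4, skip
  Position 1 ('d'): unique! => answer = 1

1


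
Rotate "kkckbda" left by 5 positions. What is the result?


Input: "kkckbda", rotate left by 5
First 5 characters: "kkckb"
Remaining characters: "da"
Concatenate remaining + first: "da" + "kkckb" = "dakkckb"

dakkckb


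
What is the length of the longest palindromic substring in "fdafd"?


Input: "fdafd"
Checking substrings for palindromes:
  No multi-char palindromic substrings found
Longest palindromic substring: "f" with length 1

1


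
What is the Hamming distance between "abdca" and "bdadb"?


Comparing "abdca" and "bdadb" position by position:
  Position 0: 'a' vs 'b' => differ
  Position 1: 'b' vs 'd' => differ
  Position 2: 'd' vs 'a' => differ
  Position 3: 'c' vs 'd' => differ
  Position 4: 'a' vs 'b' => differ
Total differences (Hamming distance): 5

5


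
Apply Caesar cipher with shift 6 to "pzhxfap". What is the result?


Caesar cipher: shift "pzhxfap" by 6
  'p' (pos 15) + 6 = pos 21 = 'v'
  'z' (pos 25) + 6 = pos 5 = 'f'
  'h' (pos 7) + 6 = pos 13 = 'n'
  'x' (pos 23) + 6 = pos 3 = 'd'
  'f' (pos 5) + 6 = pos 11 = 'l'
  'a' (pos 0) + 6 = pos 6 = 'g'
  'p' (pos 15) + 6 = pos 21 = 'v'
Result: vfndlgv

vfndlgv
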